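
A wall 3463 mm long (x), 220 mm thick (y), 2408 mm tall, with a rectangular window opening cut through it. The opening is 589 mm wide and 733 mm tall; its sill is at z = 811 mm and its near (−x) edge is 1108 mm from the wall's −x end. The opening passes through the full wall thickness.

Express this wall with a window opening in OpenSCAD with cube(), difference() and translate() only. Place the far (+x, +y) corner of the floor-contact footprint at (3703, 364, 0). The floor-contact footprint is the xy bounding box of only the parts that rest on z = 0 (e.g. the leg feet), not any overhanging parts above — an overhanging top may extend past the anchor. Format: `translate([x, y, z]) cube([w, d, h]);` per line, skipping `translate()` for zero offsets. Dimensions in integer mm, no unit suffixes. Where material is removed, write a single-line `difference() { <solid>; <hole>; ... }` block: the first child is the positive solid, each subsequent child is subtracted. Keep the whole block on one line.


difference() { translate([240, 144, 0]) cube([3463, 220, 2408]); translate([1348, 144, 811]) cube([589, 220, 733]); }


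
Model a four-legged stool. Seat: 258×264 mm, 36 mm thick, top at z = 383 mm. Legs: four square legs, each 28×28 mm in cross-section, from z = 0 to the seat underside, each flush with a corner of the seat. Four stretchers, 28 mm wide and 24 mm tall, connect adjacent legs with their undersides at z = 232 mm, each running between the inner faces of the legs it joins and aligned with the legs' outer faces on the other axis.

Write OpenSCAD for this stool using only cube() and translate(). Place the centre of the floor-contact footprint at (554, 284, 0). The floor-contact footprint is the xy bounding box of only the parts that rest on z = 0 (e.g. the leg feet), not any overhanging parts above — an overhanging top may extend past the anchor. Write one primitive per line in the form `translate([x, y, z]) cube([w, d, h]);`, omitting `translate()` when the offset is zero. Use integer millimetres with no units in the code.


translate([425, 152, 347]) cube([258, 264, 36]);
translate([425, 152, 0]) cube([28, 28, 347]);
translate([655, 152, 0]) cube([28, 28, 347]);
translate([425, 388, 0]) cube([28, 28, 347]);
translate([655, 388, 0]) cube([28, 28, 347]);
translate([453, 152, 232]) cube([202, 28, 24]);
translate([453, 388, 232]) cube([202, 28, 24]);
translate([425, 180, 232]) cube([28, 208, 24]);
translate([655, 180, 232]) cube([28, 208, 24]);


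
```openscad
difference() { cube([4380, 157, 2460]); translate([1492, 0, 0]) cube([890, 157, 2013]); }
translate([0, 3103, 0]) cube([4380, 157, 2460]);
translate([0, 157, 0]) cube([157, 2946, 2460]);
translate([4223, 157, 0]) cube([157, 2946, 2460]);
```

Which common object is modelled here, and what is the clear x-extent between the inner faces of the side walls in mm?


A single room. The interior width is 4066 mm.

Four walls enclosing a rectangle with a door in the front wall — a room. Outside width 4380 minus two 157 mm walls gives 4066 mm.


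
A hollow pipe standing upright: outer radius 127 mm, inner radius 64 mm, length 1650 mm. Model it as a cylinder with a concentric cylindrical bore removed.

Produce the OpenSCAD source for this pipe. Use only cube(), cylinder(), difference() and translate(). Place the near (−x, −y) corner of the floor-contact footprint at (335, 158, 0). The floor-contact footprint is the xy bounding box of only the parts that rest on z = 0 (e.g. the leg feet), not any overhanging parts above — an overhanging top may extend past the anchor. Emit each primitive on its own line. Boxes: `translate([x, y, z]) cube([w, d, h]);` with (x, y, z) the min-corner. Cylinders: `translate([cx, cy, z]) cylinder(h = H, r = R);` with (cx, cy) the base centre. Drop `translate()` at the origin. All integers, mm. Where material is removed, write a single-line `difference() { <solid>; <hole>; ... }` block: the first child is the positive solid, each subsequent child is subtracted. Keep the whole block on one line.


difference() { translate([462, 285, 0]) cylinder(h = 1650, r = 127); translate([462, 285, 0]) cylinder(h = 1650, r = 64); }


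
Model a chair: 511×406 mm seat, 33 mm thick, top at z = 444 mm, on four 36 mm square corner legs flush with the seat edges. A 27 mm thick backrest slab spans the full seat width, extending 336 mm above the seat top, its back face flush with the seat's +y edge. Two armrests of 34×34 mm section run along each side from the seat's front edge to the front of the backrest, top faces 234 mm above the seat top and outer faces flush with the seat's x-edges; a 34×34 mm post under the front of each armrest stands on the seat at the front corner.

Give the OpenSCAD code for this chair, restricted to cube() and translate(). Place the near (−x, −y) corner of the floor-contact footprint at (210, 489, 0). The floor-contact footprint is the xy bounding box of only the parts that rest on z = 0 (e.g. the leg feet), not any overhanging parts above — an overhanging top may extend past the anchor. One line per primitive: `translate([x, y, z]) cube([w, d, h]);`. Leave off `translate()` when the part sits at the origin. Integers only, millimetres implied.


// leg_h = 444 - 33 = 411
// arm post h = 234 - 34 = 200
translate([210, 489, 411]) cube([511, 406, 33]);
translate([210, 489, 0]) cube([36, 36, 411]);
translate([685, 489, 0]) cube([36, 36, 411]);
translate([210, 859, 0]) cube([36, 36, 411]);
translate([685, 859, 0]) cube([36, 36, 411]);
translate([210, 868, 444]) cube([511, 27, 336]);
translate([210, 489, 644]) cube([34, 379, 34]);
translate([687, 489, 644]) cube([34, 379, 34]);
translate([210, 489, 444]) cube([34, 34, 200]);
translate([687, 489, 444]) cube([34, 34, 200]);


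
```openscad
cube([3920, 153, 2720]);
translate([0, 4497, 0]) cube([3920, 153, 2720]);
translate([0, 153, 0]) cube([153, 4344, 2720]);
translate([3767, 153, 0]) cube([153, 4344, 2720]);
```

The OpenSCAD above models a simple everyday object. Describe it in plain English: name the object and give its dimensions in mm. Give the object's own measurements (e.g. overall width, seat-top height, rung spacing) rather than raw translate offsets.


The wall frame of a small rectangular building: four walls, each 2720 mm tall and 153 mm thick, enclosing a footprint 3920 mm (x) by 4650 mm (y) outside-to-outside, with no floor or roof. The front and back walls (the −y and +y sides) span the full width; the two side walls fit between them.


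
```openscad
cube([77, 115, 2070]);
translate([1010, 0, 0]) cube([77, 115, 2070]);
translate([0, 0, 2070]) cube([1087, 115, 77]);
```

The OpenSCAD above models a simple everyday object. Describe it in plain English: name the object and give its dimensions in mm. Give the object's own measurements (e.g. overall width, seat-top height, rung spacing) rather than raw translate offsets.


A door frame. The clear opening is 933 mm wide and 2070 mm high. Two 77 mm wide jambs, 115 mm deep, stand either side of the opening from the floor to the top of the opening. A 77 mm thick head sits across the top of both jambs, spanning the full outside width of the frame.


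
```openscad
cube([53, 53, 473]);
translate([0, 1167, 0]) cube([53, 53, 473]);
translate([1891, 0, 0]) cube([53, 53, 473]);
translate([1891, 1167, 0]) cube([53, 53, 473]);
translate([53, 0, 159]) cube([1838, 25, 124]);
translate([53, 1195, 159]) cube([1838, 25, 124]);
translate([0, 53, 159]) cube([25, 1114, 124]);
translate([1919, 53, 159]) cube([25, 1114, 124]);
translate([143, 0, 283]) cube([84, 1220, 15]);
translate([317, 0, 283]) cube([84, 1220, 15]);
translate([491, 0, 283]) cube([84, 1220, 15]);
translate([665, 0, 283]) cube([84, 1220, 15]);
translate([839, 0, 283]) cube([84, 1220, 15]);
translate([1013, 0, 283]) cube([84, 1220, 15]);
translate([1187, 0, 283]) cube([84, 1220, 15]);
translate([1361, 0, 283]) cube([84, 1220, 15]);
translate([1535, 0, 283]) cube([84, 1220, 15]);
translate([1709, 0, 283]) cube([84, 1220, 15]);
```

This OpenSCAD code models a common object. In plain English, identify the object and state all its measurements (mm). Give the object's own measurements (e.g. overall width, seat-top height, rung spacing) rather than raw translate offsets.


A bed frame 1944 mm long (x) by 1220 mm wide (y). Four 53×53 mm corner posts, 473 mm tall, at the corners of the footprint. Four rails of 25 mm thickness and 124 mm height run between adjacent posts with their undersides at z = 159 mm, their outer faces flush with the outside of the frame (the two x-running rails run between the posts' inner faces; the two y-running rails run between the posts' inner faces). 10 slats, each 84 mm wide (x) and 15 mm thick, lie across the top of the two x-running rails, running the full 1220 mm width of the frame in y; along x they sit between the end posts with a 90 mm gap after the −x posts and between neighbouring slats, leaving 98 mm before the +x posts.


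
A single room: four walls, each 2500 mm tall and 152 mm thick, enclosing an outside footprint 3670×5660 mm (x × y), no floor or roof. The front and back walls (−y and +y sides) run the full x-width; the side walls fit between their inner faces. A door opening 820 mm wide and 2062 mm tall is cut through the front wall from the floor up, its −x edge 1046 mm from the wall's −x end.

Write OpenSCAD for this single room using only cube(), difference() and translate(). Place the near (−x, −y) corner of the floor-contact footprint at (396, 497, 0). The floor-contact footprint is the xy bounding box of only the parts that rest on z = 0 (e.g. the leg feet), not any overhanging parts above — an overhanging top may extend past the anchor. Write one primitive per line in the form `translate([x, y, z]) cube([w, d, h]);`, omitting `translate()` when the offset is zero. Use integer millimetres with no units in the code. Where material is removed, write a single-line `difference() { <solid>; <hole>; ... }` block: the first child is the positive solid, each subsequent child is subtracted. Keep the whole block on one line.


difference() { translate([396, 497, 0]) cube([3670, 152, 2500]); translate([1442, 497, 0]) cube([820, 152, 2062]); }
translate([396, 6005, 0]) cube([3670, 152, 2500]);
translate([396, 649, 0]) cube([152, 5356, 2500]);
translate([3914, 649, 0]) cube([152, 5356, 2500]);


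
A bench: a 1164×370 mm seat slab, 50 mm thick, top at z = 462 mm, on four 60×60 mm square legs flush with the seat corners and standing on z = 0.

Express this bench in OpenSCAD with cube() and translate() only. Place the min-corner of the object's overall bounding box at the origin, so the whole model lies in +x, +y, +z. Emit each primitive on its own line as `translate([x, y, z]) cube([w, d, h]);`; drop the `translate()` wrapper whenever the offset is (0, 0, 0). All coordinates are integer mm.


// leg_h = 462 − 50 = 412
translate([0, 0, 412]) cube([1164, 370, 50]);
cube([60, 60, 412]);
translate([0, 310, 0]) cube([60, 60, 412]);
translate([1104, 0, 0]) cube([60, 60, 412]);
translate([1104, 310, 0]) cube([60, 60, 412]);


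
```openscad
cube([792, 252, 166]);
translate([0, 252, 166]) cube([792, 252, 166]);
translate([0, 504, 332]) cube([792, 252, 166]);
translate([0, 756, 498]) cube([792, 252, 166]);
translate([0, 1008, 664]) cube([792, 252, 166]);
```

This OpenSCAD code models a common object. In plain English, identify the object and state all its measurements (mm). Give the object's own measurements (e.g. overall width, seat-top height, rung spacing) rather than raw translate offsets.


A straight staircase of 5 solid steps. Each step is 792 mm wide (x), 252 mm deep (y, the going) and 166 mm tall (the rise). The first step rests on the floor; each subsequent step sits one going further in +y and one rise higher in +z, directly behind and above the previous step with no overlap.


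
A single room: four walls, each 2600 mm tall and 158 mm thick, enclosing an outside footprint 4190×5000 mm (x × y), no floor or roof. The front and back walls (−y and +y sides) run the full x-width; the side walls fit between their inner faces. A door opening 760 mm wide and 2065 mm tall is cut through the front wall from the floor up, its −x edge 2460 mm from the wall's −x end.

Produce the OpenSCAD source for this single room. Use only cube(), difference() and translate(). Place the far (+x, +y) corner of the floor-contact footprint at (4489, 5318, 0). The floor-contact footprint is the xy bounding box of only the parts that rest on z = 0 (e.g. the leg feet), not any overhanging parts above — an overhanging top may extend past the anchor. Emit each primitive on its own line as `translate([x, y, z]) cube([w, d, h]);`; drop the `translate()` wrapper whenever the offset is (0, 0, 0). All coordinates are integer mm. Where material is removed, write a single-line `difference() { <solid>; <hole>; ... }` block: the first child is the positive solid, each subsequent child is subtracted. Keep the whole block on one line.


difference() { translate([299, 318, 0]) cube([4190, 158, 2600]); translate([2759, 318, 0]) cube([760, 158, 2065]); }
translate([299, 5160, 0]) cube([4190, 158, 2600]);
translate([299, 476, 0]) cube([158, 4684, 2600]);
translate([4331, 476, 0]) cube([158, 4684, 2600]);


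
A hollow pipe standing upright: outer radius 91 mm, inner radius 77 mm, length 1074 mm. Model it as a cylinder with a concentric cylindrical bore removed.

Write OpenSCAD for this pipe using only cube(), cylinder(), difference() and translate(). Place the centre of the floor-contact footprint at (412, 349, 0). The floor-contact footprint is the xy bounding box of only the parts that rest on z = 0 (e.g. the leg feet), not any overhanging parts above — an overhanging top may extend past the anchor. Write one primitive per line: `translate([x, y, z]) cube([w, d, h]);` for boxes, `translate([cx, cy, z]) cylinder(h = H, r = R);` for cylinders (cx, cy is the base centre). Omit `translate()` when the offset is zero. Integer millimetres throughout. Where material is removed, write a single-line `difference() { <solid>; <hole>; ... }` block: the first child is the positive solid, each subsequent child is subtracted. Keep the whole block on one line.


difference() { translate([412, 349, 0]) cylinder(h = 1074, r = 91); translate([412, 349, 0]) cylinder(h = 1074, r = 77); }


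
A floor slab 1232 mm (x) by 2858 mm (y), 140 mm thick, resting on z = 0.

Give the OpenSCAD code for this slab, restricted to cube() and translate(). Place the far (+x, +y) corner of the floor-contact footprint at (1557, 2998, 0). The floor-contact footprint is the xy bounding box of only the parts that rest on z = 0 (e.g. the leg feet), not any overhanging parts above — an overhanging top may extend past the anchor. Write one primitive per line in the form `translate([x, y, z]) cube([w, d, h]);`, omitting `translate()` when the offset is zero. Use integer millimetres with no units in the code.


translate([325, 140, 0]) cube([1232, 2858, 140]);


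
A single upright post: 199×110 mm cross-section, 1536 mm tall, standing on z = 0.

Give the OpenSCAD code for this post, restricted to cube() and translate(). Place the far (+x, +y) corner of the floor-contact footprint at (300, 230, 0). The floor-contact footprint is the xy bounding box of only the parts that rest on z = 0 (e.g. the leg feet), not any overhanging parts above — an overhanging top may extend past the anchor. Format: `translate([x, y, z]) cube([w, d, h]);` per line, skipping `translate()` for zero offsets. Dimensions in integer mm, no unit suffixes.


translate([101, 120, 0]) cube([199, 110, 1536]);


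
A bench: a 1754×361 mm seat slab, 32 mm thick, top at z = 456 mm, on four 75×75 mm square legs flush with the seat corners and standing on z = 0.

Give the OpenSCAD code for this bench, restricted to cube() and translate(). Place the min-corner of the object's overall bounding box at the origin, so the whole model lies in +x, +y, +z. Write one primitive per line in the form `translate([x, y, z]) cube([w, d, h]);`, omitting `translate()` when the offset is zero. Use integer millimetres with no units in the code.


// leg_h = 456 − 32 = 424
translate([0, 0, 424]) cube([1754, 361, 32]);
cube([75, 75, 424]);
translate([0, 286, 0]) cube([75, 75, 424]);
translate([1679, 0, 0]) cube([75, 75, 424]);
translate([1679, 286, 0]) cube([75, 75, 424]);


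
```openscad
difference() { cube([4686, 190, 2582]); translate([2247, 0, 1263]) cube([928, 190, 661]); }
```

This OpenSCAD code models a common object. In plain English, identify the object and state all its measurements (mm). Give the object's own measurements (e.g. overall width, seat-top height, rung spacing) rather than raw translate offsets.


A wall 4686 mm long (x), 190 mm thick (y), 2582 mm tall, with a rectangular window opening cut through it. The opening is 928 mm wide and 661 mm tall; its sill is at z = 1263 mm and its near (−x) edge is 2247 mm from the wall's −x end. The opening passes through the full wall thickness.


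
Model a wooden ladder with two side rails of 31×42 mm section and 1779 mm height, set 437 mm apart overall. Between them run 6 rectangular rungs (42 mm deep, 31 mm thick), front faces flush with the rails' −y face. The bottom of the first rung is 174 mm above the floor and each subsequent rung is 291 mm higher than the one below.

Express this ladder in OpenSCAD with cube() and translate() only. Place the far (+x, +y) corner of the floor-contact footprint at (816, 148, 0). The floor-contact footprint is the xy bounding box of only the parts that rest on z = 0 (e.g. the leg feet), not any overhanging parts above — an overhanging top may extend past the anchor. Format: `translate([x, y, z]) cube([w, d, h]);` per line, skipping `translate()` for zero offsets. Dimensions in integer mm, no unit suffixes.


// rung span = 437 - 2*31 = 375
// rung[k] z = 174 + k*291
translate([379, 106, 0]) cube([31, 42, 1779]);
translate([785, 106, 0]) cube([31, 42, 1779]);
translate([410, 106, 174]) cube([375, 42, 31]);
translate([410, 106, 465]) cube([375, 42, 31]);
translate([410, 106, 756]) cube([375, 42, 31]);
translate([410, 106, 1047]) cube([375, 42, 31]);
translate([410, 106, 1338]) cube([375, 42, 31]);
translate([410, 106, 1629]) cube([375, 42, 31]);


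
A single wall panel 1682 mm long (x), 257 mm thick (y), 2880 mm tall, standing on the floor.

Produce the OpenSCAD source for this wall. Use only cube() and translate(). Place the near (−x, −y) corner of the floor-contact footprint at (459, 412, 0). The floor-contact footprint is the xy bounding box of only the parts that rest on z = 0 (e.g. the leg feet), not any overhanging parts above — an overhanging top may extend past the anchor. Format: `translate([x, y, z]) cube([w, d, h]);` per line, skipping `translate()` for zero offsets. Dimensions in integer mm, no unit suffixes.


translate([459, 412, 0]) cube([1682, 257, 2880]);


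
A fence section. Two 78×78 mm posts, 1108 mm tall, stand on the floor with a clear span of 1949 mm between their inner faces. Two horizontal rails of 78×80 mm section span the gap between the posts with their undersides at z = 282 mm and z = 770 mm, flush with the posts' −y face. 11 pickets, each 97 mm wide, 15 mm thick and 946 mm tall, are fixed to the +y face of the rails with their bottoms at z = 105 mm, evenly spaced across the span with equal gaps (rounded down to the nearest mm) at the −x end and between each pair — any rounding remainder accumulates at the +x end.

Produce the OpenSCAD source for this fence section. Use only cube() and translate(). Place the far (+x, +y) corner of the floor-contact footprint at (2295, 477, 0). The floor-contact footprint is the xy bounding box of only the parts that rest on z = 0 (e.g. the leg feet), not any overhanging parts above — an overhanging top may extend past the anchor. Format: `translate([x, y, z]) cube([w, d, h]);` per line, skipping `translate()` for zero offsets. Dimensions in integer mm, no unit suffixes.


translate([190, 399, 0]) cube([78, 78, 1108]);
translate([2217, 399, 0]) cube([78, 78, 1108]);
translate([268, 399, 282]) cube([1949, 78, 80]);
translate([268, 399, 770]) cube([1949, 78, 80]);
translate([341, 477, 105]) cube([97, 15, 946]);
translate([511, 477, 105]) cube([97, 15, 946]);
translate([681, 477, 105]) cube([97, 15, 946]);
translate([851, 477, 105]) cube([97, 15, 946]);
translate([1021, 477, 105]) cube([97, 15, 946]);
translate([1191, 477, 105]) cube([97, 15, 946]);
translate([1361, 477, 105]) cube([97, 15, 946]);
translate([1531, 477, 105]) cube([97, 15, 946]);
translate([1701, 477, 105]) cube([97, 15, 946]);
translate([1871, 477, 105]) cube([97, 15, 946]);
translate([2041, 477, 105]) cube([97, 15, 946]);


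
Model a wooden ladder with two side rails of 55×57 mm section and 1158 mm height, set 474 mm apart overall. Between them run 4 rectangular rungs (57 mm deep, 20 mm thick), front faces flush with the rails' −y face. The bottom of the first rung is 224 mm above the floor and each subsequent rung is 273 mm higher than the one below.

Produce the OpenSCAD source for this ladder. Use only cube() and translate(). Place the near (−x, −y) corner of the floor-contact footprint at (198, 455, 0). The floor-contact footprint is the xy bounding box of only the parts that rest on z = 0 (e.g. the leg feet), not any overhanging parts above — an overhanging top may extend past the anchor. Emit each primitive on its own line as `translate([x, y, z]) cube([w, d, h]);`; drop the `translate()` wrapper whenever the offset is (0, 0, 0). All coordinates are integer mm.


// rung span = 474 - 2*55 = 364
// rung[k] z = 224 + k*273
translate([198, 455, 0]) cube([55, 57, 1158]);
translate([617, 455, 0]) cube([55, 57, 1158]);
translate([253, 455, 224]) cube([364, 57, 20]);
translate([253, 455, 497]) cube([364, 57, 20]);
translate([253, 455, 770]) cube([364, 57, 20]);
translate([253, 455, 1043]) cube([364, 57, 20]);


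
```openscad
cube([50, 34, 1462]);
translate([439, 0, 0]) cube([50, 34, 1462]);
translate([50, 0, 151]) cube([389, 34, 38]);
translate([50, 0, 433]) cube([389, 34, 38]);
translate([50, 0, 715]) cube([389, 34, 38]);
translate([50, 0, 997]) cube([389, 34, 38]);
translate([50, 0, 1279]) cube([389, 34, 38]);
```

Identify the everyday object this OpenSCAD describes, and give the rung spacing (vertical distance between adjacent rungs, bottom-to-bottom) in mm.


A ladder. The rung spacing is 282 mm.

Two tall 50×34 posts with 5 short bars between them — a ladder. Adjacent rungs sit at z = 151 and z = 433, so the spacing is 433 − 151 = 282 mm.


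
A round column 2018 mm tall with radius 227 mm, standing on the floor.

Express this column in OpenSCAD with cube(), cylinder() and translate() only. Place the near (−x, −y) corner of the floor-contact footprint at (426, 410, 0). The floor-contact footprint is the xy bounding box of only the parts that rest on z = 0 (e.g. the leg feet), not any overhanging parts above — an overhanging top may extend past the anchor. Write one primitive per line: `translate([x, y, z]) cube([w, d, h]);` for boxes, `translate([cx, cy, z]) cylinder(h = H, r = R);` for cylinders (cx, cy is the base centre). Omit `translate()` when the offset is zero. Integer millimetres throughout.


translate([653, 637, 0]) cylinder(h = 2018, r = 227);


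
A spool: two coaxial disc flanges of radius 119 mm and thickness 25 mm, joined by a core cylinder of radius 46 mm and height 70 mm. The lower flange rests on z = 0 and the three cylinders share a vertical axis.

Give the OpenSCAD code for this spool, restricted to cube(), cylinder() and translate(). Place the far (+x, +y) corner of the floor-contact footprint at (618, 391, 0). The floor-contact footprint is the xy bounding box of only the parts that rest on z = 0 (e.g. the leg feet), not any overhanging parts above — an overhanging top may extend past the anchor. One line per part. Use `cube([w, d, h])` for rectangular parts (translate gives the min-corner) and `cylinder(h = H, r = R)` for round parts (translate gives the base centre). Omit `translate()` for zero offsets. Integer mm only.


translate([499, 272, 0]) cylinder(h = 25, r = 119);
translate([499, 272, 25]) cylinder(h = 70, r = 46);
translate([499, 272, 95]) cylinder(h = 25, r = 119);


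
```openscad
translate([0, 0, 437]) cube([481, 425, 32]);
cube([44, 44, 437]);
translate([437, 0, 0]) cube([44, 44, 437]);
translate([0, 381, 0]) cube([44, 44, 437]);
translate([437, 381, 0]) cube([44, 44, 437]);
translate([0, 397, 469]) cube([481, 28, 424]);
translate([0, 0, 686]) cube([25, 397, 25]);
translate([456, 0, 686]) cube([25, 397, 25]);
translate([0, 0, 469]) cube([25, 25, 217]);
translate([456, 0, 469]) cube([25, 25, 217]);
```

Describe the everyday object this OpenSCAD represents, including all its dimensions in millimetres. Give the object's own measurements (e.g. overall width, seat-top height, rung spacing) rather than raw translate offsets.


A chair. The seat is a 481×425×32 mm slab with its top at z = 469 mm, on four 44×44 mm corner legs (flush with the seat edges, standing on z = 0). A flat backrest 28 mm thick, 424 mm tall, spans the full seat width and rises from the seat top along its +y edge, rear face flush with the rear of the seat. Two armrests of 25×25 mm section run along each side from the seat's front edge to the front of the backrest, top faces 242 mm above the seat top and outer faces flush with the seat's x-edges; a 25×25 mm post under the front of each armrest stands on the seat at the front corner.


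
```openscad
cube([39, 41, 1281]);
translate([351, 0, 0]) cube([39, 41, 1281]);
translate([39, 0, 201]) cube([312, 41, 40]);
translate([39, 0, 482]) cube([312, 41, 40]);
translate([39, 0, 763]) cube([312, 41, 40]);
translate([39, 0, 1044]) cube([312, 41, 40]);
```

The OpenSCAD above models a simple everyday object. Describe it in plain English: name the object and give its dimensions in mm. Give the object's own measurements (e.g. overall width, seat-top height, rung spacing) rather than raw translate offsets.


A straight ladder. Two 39×41 mm vertical rails, 1281 mm tall, stand 390 mm apart (outside-to-outside) with their front faces coplanar on the −y side. 4 rungs, each 41 mm deep and 40 mm tall, span between the inner faces of the rails, front faces flush with the rails. The lowest rung's underside is at z = 201 mm and rungs are spaced 281 mm apart (underside to underside).


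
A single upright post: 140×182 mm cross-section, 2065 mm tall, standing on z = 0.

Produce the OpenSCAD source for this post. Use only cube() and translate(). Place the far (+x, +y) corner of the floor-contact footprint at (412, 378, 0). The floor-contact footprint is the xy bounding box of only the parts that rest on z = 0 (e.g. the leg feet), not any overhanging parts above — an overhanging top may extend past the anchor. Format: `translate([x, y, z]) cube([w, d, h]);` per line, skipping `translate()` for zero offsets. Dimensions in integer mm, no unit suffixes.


translate([272, 196, 0]) cube([140, 182, 2065]);


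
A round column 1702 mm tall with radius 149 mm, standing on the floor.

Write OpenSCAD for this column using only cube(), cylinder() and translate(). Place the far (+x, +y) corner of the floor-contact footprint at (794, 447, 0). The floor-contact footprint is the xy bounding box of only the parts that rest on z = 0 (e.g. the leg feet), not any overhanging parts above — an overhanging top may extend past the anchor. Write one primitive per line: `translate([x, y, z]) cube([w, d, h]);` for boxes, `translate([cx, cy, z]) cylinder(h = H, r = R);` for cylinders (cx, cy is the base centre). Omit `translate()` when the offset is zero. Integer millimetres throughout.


translate([645, 298, 0]) cylinder(h = 1702, r = 149);


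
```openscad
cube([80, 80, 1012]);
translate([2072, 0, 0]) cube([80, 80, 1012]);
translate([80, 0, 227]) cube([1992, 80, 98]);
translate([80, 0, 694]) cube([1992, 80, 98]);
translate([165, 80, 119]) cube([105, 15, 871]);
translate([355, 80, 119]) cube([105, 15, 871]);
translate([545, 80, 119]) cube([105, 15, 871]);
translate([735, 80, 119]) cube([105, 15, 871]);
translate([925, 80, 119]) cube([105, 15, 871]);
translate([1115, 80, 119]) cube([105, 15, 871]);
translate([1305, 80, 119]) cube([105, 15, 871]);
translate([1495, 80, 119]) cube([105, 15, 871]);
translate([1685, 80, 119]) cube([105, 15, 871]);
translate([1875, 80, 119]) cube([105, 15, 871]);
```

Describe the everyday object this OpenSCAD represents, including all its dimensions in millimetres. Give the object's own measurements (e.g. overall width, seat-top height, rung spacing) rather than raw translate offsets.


A fence section. Two 80×80 mm posts, 1012 mm tall, stand on the floor with a clear span of 1992 mm between their inner faces. Two horizontal rails of 80×98 mm section span the gap between the posts with their undersides at z = 227 mm and z = 694 mm, flush with the posts' −y face. 10 pickets, each 105 mm wide, 15 mm thick and 871 mm tall, are fixed to the +y face of the rails with their bottoms at z = 119 mm, spaced across the span with a 85 mm gap after the −x post and between neighbouring pickets, with 92 mm left before the +x post.


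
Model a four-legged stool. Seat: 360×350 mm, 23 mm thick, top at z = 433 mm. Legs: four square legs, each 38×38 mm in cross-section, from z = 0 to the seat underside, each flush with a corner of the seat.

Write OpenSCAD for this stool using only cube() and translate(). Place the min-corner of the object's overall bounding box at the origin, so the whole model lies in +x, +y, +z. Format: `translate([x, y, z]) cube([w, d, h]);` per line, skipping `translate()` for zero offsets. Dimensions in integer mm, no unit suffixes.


translate([0, 0, 410]) cube([360, 350, 23]);
cube([38, 38, 410]);
translate([322, 0, 0]) cube([38, 38, 410]);
translate([0, 312, 0]) cube([38, 38, 410]);
translate([322, 312, 0]) cube([38, 38, 410]);


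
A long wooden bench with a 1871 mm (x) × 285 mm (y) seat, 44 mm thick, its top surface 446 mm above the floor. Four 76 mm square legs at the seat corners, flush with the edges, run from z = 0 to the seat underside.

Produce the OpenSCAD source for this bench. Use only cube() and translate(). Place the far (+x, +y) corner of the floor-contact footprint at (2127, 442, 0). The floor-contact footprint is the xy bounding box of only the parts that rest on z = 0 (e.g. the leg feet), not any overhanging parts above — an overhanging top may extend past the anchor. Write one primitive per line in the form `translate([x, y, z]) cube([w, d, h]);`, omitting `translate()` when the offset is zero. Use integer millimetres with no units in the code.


translate([256, 157, 402]) cube([1871, 285, 44]);
translate([256, 157, 0]) cube([76, 76, 402]);
translate([256, 366, 0]) cube([76, 76, 402]);
translate([2051, 157, 0]) cube([76, 76, 402]);
translate([2051, 366, 0]) cube([76, 76, 402]);


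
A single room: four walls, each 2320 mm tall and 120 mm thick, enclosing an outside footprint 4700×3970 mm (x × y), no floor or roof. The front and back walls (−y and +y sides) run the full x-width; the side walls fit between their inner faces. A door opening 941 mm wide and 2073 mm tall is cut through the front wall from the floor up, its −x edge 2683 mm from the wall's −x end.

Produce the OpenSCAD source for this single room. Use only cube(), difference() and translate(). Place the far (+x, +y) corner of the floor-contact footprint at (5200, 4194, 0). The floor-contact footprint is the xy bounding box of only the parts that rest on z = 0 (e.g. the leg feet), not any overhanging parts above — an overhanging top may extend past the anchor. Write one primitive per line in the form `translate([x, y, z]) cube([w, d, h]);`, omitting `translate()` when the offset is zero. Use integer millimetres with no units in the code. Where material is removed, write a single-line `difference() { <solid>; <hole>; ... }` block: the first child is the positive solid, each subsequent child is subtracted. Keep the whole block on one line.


difference() { translate([500, 224, 0]) cube([4700, 120, 2320]); translate([3183, 224, 0]) cube([941, 120, 2073]); }
translate([500, 4074, 0]) cube([4700, 120, 2320]);
translate([500, 344, 0]) cube([120, 3730, 2320]);
translate([5080, 344, 0]) cube([120, 3730, 2320]);


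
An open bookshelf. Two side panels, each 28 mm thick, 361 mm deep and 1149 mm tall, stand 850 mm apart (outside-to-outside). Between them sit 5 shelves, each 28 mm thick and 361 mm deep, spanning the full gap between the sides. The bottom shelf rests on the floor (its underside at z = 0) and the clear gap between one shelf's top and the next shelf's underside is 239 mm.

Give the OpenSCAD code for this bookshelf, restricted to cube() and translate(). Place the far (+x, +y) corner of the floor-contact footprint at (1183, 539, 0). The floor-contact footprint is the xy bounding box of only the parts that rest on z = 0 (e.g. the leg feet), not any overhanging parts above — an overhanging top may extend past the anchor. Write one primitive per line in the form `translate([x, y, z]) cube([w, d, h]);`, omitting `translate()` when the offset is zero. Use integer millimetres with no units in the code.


translate([333, 178, 0]) cube([28, 361, 1149]);
translate([1155, 178, 0]) cube([28, 361, 1149]);
translate([361, 178, 0]) cube([794, 361, 28]);
translate([361, 178, 267]) cube([794, 361, 28]);
translate([361, 178, 534]) cube([794, 361, 28]);
translate([361, 178, 801]) cube([794, 361, 28]);
translate([361, 178, 1068]) cube([794, 361, 28]);


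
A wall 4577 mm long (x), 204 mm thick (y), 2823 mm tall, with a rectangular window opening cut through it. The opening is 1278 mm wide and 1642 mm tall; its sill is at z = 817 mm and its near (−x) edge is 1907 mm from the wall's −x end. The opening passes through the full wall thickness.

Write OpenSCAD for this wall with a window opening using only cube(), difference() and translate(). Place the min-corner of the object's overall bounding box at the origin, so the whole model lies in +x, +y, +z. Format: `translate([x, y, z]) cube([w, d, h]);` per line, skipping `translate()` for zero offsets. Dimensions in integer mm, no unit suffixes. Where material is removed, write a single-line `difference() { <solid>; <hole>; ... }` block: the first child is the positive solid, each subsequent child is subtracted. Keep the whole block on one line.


difference() { cube([4577, 204, 2823]); translate([1907, 0, 817]) cube([1278, 204, 1642]); }


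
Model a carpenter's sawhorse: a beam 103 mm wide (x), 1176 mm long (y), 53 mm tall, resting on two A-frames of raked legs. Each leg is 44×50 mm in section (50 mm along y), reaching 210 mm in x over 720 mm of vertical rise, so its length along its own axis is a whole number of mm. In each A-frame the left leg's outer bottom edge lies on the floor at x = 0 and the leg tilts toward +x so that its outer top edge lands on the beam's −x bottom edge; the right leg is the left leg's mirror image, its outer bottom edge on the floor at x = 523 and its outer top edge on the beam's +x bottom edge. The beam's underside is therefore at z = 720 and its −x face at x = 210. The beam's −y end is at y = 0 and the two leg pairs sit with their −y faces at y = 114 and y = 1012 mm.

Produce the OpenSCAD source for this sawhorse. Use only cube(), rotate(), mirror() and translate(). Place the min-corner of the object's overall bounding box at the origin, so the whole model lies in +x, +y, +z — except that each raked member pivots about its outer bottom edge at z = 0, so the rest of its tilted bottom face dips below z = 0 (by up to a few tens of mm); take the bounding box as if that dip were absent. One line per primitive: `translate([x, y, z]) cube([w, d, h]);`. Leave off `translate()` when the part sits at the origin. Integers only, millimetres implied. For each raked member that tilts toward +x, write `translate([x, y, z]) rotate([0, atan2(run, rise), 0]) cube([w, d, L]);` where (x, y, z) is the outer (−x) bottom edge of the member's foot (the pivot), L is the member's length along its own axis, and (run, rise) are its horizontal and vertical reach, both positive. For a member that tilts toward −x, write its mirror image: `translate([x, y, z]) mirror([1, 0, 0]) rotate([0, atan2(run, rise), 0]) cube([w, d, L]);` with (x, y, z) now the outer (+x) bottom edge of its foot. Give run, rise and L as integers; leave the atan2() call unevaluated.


// leg length = √(210² + 720²) = 750
// right-leg outer foot x = 2·210 + 103 = 523
// beam min-corner = (210, 0, 720)
translate([210, 0, 720]) cube([103, 1176, 53]);
translate([0, 114, 0]) rotate([0, atan2(210, 720), 0]) cube([44, 50, 750]);
translate([523, 114, 0]) mirror([1, 0, 0]) rotate([0, atan2(210, 720), 0]) cube([44, 50, 750]);
translate([0, 1012, 0]) rotate([0, atan2(210, 720), 0]) cube([44, 50, 750]);
translate([523, 1012, 0]) mirror([1, 0, 0]) rotate([0, atan2(210, 720), 0]) cube([44, 50, 750]);


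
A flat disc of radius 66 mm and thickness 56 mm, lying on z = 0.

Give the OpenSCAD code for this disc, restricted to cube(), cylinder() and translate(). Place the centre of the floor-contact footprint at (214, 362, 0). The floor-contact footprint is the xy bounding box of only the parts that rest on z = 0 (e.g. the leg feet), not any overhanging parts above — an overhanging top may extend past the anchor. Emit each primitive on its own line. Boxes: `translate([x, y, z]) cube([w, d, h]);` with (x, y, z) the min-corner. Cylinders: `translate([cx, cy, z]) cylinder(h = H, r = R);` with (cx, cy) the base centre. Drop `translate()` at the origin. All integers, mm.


translate([214, 362, 0]) cylinder(h = 56, r = 66);


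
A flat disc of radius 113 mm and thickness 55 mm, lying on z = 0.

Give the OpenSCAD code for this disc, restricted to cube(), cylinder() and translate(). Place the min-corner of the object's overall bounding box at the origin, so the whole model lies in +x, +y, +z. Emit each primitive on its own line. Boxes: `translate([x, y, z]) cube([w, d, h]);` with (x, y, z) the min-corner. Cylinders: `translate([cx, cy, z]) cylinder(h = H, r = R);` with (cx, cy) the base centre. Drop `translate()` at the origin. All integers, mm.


translate([113, 113, 0]) cylinder(h = 55, r = 113);


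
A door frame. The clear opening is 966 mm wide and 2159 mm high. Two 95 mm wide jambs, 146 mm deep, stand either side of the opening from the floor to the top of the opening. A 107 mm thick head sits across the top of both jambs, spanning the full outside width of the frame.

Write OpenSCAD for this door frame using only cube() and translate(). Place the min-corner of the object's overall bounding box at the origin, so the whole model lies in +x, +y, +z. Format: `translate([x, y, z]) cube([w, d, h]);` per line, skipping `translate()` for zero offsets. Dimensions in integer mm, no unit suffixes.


cube([95, 146, 2159]);
translate([1061, 0, 0]) cube([95, 146, 2159]);
translate([0, 0, 2159]) cube([1156, 146, 107]);


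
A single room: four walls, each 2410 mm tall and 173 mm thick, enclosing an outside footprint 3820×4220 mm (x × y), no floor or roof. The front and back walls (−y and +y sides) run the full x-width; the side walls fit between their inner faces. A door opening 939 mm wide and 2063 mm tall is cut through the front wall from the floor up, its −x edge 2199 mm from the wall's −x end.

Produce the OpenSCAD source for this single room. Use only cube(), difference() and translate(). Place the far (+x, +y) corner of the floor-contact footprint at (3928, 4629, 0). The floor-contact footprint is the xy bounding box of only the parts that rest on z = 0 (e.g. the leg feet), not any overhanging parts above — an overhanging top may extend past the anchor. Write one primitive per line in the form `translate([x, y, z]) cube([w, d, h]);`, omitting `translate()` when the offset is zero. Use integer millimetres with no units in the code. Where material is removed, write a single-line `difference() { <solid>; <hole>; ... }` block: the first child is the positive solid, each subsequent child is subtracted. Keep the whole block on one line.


difference() { translate([108, 409, 0]) cube([3820, 173, 2410]); translate([2307, 409, 0]) cube([939, 173, 2063]); }
translate([108, 4456, 0]) cube([3820, 173, 2410]);
translate([108, 582, 0]) cube([173, 3874, 2410]);
translate([3755, 582, 0]) cube([173, 3874, 2410]);
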